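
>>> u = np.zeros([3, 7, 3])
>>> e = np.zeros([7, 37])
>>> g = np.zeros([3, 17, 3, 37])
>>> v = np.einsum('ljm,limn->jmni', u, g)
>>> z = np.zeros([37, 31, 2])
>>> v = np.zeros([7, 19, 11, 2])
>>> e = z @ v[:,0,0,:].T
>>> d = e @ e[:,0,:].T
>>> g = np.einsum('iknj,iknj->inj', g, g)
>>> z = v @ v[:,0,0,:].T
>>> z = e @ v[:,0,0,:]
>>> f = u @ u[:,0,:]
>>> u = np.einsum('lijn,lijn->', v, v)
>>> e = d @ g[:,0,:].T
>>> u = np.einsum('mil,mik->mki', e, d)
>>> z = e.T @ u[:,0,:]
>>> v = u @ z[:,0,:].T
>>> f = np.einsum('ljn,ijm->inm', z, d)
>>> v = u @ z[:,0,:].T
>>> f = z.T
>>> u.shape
(37, 37, 31)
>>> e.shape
(37, 31, 3)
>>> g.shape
(3, 3, 37)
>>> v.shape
(37, 37, 3)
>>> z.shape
(3, 31, 31)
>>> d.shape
(37, 31, 37)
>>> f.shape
(31, 31, 3)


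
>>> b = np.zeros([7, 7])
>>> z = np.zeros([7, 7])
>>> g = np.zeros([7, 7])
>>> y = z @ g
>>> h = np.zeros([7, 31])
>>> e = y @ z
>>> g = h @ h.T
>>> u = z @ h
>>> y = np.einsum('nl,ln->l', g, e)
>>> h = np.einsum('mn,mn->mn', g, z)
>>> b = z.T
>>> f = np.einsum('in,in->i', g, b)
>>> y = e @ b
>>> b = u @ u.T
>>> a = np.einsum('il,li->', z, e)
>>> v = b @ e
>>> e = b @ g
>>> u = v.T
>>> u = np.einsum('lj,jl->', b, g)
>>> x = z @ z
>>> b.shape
(7, 7)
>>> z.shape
(7, 7)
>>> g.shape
(7, 7)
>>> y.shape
(7, 7)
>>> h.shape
(7, 7)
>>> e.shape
(7, 7)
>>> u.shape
()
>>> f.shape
(7,)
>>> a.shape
()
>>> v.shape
(7, 7)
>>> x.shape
(7, 7)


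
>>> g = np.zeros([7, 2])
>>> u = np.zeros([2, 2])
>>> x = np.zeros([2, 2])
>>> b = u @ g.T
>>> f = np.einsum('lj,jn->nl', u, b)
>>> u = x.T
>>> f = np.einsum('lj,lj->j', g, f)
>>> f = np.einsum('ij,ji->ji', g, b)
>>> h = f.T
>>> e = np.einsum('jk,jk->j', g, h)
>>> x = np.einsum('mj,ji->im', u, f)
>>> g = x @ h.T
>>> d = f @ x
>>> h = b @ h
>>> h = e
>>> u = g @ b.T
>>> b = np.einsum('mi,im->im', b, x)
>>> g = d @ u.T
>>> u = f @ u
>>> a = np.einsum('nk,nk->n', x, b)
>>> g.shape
(2, 7)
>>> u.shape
(2, 2)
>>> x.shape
(7, 2)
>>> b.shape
(7, 2)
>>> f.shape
(2, 7)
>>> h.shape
(7,)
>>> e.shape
(7,)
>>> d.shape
(2, 2)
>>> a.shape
(7,)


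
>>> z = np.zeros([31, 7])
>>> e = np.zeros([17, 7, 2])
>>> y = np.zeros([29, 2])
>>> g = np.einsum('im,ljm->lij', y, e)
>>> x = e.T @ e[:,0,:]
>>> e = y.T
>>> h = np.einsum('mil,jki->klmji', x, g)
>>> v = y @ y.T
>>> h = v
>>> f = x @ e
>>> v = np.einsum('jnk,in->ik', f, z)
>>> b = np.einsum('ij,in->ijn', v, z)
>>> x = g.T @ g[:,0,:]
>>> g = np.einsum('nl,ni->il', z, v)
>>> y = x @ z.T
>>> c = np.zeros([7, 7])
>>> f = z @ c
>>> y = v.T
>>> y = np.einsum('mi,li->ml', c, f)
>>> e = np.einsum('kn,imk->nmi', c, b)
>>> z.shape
(31, 7)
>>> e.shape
(7, 29, 31)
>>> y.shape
(7, 31)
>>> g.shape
(29, 7)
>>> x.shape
(7, 29, 7)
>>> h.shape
(29, 29)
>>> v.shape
(31, 29)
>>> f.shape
(31, 7)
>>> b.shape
(31, 29, 7)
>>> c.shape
(7, 7)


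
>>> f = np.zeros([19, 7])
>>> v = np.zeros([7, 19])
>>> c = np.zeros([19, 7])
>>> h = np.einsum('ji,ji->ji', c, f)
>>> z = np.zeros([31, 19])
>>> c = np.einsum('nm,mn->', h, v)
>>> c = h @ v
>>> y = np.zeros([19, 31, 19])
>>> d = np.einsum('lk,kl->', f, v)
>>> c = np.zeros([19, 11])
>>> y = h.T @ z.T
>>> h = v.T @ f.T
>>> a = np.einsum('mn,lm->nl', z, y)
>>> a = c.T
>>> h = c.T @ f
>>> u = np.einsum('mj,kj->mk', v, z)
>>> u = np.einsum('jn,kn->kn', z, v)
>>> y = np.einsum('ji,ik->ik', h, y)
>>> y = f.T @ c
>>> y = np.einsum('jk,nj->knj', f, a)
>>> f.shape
(19, 7)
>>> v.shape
(7, 19)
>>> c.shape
(19, 11)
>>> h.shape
(11, 7)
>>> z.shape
(31, 19)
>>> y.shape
(7, 11, 19)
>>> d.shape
()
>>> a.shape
(11, 19)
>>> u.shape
(7, 19)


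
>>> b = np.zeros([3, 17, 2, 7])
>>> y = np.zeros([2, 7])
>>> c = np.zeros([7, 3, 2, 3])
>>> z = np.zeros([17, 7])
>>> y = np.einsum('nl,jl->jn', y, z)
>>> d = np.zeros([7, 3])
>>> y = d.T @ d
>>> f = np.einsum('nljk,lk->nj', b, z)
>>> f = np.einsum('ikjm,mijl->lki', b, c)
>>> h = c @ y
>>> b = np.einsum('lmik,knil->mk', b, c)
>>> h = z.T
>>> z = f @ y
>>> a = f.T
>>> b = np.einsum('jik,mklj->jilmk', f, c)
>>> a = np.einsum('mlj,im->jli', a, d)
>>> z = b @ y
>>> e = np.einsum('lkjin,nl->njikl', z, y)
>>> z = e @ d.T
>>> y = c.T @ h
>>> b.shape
(3, 17, 2, 7, 3)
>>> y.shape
(3, 2, 3, 17)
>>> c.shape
(7, 3, 2, 3)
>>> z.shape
(3, 2, 7, 17, 7)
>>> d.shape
(7, 3)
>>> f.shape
(3, 17, 3)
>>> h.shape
(7, 17)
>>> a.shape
(3, 17, 7)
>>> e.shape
(3, 2, 7, 17, 3)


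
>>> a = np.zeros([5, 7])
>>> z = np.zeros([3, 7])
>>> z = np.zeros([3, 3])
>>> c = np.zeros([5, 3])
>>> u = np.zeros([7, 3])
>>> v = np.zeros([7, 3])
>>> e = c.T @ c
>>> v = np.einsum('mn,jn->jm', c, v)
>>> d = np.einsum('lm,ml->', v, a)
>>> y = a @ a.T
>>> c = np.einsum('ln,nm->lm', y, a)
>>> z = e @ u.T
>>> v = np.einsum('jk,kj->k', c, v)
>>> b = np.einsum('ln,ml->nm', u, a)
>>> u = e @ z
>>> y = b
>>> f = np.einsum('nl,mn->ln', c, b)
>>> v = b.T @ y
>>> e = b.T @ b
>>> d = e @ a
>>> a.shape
(5, 7)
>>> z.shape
(3, 7)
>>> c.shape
(5, 7)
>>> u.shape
(3, 7)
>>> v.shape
(5, 5)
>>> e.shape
(5, 5)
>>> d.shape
(5, 7)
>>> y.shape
(3, 5)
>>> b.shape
(3, 5)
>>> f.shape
(7, 5)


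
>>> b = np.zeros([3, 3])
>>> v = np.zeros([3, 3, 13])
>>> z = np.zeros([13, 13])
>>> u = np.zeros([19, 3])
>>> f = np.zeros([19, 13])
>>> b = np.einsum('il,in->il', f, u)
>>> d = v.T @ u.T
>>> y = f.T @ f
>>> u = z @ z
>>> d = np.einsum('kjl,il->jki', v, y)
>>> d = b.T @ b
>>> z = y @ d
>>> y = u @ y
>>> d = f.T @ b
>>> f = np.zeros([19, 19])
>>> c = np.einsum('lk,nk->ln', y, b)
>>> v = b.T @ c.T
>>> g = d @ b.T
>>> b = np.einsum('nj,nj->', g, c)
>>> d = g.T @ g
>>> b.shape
()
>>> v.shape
(13, 13)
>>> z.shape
(13, 13)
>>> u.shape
(13, 13)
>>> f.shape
(19, 19)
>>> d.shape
(19, 19)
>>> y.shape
(13, 13)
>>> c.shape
(13, 19)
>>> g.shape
(13, 19)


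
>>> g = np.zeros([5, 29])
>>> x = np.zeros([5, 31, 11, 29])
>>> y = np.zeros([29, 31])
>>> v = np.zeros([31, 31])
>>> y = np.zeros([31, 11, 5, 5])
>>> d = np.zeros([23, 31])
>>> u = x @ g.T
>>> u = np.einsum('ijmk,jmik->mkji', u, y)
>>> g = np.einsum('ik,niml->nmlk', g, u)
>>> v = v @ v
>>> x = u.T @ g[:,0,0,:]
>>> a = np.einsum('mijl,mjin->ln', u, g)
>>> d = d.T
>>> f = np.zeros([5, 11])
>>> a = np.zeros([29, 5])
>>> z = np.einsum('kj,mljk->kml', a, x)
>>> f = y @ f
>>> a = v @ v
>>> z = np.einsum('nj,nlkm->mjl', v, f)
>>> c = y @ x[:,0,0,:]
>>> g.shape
(11, 31, 5, 29)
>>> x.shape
(5, 31, 5, 29)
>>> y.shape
(31, 11, 5, 5)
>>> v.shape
(31, 31)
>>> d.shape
(31, 23)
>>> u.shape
(11, 5, 31, 5)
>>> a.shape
(31, 31)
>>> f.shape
(31, 11, 5, 11)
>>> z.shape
(11, 31, 11)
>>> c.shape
(31, 11, 5, 29)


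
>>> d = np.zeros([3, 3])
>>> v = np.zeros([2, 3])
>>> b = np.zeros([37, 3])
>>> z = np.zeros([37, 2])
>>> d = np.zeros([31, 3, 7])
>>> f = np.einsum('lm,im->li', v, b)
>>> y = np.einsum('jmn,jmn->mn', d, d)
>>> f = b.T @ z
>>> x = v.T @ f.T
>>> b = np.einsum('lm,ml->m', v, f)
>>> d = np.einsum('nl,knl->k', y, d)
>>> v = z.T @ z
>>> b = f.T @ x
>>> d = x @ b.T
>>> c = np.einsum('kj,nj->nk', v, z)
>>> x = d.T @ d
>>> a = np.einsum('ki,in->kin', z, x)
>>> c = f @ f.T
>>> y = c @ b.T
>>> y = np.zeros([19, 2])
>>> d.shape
(3, 2)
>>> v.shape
(2, 2)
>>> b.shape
(2, 3)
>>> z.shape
(37, 2)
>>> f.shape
(3, 2)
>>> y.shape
(19, 2)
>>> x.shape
(2, 2)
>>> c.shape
(3, 3)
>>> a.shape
(37, 2, 2)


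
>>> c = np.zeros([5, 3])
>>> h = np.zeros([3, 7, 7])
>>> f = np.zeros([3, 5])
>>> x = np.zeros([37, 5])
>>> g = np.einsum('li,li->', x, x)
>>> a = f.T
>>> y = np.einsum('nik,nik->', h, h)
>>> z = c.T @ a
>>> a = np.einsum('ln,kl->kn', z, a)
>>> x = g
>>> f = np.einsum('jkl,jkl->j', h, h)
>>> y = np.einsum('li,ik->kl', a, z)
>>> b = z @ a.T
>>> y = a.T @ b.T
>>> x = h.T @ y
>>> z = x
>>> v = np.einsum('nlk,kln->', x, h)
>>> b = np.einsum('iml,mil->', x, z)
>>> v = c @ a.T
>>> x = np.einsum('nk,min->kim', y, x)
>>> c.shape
(5, 3)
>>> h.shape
(3, 7, 7)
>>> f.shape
(3,)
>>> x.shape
(3, 7, 7)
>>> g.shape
()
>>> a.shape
(5, 3)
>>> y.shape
(3, 3)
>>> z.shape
(7, 7, 3)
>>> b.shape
()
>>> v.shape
(5, 5)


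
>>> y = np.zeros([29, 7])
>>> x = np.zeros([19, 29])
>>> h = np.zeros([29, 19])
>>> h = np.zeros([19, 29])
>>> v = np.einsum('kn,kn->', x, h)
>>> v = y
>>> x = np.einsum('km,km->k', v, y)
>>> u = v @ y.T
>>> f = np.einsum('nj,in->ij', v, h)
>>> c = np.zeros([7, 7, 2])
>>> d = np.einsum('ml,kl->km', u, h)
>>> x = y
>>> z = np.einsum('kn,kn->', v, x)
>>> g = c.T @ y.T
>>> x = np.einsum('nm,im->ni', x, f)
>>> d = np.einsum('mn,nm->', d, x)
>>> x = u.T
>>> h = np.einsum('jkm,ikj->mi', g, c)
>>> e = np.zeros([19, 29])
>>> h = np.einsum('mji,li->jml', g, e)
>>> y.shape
(29, 7)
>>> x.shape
(29, 29)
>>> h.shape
(7, 2, 19)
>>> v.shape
(29, 7)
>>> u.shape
(29, 29)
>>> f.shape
(19, 7)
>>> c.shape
(7, 7, 2)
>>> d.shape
()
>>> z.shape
()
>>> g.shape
(2, 7, 29)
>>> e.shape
(19, 29)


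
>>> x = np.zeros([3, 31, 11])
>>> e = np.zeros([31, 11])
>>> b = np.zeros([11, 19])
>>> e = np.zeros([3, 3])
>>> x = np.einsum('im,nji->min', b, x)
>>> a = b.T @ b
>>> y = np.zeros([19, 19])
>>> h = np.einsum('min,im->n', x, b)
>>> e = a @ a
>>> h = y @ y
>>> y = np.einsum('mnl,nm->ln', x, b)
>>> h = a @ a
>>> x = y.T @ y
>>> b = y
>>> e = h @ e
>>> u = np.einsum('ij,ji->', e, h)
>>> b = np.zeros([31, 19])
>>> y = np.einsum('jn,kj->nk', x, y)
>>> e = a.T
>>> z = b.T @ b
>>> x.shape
(11, 11)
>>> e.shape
(19, 19)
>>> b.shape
(31, 19)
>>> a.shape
(19, 19)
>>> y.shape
(11, 3)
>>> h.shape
(19, 19)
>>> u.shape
()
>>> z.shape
(19, 19)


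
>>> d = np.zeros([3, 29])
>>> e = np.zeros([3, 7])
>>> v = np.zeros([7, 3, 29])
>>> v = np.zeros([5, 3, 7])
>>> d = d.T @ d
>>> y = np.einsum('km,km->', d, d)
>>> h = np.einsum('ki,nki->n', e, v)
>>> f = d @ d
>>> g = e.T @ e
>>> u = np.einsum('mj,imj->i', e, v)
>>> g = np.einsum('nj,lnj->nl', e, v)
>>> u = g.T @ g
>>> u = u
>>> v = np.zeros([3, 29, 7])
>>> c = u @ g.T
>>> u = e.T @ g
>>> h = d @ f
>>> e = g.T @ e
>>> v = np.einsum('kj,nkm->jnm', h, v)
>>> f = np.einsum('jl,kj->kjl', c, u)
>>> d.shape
(29, 29)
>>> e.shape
(5, 7)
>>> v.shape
(29, 3, 7)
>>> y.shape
()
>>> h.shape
(29, 29)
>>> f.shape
(7, 5, 3)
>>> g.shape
(3, 5)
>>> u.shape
(7, 5)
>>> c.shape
(5, 3)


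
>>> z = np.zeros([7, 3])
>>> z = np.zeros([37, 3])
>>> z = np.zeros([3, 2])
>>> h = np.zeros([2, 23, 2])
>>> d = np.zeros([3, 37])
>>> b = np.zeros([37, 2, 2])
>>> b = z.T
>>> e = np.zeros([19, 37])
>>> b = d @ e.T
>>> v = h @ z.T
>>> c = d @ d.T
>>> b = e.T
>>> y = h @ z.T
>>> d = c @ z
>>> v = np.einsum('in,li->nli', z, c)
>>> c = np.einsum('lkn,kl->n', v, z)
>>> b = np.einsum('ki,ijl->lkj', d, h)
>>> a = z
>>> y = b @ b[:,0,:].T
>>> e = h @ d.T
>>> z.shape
(3, 2)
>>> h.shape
(2, 23, 2)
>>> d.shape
(3, 2)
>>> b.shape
(2, 3, 23)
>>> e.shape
(2, 23, 3)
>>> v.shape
(2, 3, 3)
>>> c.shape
(3,)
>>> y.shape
(2, 3, 2)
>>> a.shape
(3, 2)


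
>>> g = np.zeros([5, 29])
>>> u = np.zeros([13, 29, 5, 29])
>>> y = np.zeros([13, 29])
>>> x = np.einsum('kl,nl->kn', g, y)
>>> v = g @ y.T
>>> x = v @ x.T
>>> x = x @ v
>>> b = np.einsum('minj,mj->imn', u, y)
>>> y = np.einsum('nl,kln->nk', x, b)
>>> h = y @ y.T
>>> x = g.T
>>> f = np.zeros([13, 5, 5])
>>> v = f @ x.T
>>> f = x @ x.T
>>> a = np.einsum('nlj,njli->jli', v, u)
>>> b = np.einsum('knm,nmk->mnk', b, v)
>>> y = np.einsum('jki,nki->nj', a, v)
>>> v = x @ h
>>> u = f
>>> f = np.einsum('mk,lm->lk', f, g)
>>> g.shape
(5, 29)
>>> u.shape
(29, 29)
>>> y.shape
(13, 29)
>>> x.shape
(29, 5)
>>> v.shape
(29, 5)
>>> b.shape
(5, 13, 29)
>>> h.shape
(5, 5)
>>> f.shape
(5, 29)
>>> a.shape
(29, 5, 29)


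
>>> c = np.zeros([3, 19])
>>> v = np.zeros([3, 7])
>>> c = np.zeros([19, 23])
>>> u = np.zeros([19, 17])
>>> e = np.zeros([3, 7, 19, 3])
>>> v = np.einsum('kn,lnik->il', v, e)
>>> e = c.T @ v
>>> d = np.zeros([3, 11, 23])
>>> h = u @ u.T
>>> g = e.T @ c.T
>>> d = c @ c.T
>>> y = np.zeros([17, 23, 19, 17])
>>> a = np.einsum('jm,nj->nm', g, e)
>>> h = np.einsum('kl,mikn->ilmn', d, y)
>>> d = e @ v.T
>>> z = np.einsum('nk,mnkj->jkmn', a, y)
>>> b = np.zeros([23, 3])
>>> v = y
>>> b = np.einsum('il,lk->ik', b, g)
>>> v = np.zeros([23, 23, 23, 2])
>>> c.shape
(19, 23)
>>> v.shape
(23, 23, 23, 2)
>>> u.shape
(19, 17)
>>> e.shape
(23, 3)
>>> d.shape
(23, 19)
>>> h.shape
(23, 19, 17, 17)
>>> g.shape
(3, 19)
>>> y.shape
(17, 23, 19, 17)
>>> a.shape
(23, 19)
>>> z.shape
(17, 19, 17, 23)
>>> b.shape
(23, 19)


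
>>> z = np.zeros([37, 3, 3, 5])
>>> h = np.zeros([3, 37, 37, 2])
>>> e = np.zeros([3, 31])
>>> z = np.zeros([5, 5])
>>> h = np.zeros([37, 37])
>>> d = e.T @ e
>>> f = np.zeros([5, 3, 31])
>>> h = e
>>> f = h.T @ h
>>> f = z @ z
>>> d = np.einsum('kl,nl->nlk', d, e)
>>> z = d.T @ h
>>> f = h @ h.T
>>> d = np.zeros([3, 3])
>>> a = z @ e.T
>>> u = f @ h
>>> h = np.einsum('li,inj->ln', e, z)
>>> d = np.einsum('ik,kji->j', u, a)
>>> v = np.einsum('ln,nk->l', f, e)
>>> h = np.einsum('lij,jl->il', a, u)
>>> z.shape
(31, 31, 31)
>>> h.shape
(31, 31)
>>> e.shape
(3, 31)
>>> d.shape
(31,)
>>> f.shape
(3, 3)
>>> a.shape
(31, 31, 3)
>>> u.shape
(3, 31)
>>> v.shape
(3,)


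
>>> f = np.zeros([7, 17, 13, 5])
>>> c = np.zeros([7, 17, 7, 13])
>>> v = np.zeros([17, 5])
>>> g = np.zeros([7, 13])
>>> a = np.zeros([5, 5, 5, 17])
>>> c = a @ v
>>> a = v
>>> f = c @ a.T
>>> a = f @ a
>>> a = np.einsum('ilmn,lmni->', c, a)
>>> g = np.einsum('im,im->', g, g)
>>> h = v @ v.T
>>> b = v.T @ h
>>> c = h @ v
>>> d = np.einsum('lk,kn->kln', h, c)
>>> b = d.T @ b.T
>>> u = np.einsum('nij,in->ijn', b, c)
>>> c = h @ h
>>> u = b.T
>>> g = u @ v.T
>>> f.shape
(5, 5, 5, 17)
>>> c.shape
(17, 17)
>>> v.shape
(17, 5)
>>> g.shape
(5, 17, 17)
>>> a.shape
()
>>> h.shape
(17, 17)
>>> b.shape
(5, 17, 5)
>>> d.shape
(17, 17, 5)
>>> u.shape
(5, 17, 5)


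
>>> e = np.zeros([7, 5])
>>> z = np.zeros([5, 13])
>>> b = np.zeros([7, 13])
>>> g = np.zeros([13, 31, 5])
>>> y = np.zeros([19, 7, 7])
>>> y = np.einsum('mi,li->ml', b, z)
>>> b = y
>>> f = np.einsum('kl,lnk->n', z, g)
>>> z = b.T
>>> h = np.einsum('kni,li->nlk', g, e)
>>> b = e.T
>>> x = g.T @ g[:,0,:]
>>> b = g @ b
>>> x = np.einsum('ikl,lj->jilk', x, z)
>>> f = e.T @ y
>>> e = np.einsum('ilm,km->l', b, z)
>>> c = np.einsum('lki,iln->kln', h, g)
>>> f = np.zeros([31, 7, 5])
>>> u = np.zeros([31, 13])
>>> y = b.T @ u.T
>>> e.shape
(31,)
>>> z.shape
(5, 7)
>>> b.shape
(13, 31, 7)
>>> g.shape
(13, 31, 5)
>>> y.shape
(7, 31, 31)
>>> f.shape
(31, 7, 5)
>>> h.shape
(31, 7, 13)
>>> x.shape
(7, 5, 5, 31)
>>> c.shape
(7, 31, 5)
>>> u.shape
(31, 13)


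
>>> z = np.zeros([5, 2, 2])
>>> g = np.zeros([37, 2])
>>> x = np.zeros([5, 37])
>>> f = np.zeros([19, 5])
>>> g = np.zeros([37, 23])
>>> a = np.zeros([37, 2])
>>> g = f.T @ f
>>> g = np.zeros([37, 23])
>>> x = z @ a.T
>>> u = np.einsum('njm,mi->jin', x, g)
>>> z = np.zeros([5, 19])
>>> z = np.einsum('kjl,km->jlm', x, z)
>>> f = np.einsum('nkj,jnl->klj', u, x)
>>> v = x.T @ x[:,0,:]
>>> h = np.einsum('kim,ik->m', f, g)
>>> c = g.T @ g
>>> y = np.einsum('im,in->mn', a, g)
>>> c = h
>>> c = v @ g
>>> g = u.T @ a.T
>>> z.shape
(2, 37, 19)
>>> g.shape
(5, 23, 37)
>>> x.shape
(5, 2, 37)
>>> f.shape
(23, 37, 5)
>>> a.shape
(37, 2)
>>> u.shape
(2, 23, 5)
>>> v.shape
(37, 2, 37)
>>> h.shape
(5,)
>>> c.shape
(37, 2, 23)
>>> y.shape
(2, 23)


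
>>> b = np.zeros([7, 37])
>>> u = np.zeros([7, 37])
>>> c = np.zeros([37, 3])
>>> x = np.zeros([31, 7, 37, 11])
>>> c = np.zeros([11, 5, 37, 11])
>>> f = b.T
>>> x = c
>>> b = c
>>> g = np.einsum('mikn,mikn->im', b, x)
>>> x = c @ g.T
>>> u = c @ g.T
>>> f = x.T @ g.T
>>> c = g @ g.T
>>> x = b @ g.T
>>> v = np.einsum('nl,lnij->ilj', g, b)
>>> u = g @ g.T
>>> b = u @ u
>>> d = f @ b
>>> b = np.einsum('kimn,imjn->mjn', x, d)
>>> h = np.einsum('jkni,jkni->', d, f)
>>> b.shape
(37, 5, 5)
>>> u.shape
(5, 5)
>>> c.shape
(5, 5)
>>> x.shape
(11, 5, 37, 5)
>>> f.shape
(5, 37, 5, 5)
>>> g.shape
(5, 11)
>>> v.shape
(37, 11, 11)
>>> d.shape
(5, 37, 5, 5)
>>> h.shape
()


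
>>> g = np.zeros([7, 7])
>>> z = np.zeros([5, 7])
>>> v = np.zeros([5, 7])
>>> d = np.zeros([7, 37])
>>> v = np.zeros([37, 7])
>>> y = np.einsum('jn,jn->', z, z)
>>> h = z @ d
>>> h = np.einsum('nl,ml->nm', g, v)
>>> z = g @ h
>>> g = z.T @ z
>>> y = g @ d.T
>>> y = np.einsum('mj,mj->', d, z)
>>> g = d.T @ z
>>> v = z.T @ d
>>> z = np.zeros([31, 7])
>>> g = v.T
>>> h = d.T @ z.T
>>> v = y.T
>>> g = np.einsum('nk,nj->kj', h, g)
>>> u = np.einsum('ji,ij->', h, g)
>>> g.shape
(31, 37)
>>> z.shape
(31, 7)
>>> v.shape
()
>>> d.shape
(7, 37)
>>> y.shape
()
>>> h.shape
(37, 31)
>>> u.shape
()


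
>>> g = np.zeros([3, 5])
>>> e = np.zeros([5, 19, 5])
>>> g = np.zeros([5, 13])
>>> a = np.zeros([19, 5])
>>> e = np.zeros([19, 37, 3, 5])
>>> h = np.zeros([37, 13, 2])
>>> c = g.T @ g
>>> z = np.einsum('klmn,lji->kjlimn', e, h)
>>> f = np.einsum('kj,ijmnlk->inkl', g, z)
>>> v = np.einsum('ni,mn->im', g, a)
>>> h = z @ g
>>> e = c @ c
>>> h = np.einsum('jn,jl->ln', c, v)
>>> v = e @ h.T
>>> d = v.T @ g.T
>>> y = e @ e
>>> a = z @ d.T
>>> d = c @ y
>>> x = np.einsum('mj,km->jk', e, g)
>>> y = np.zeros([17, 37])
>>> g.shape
(5, 13)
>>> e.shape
(13, 13)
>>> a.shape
(19, 13, 37, 2, 3, 19)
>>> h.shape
(19, 13)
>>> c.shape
(13, 13)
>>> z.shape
(19, 13, 37, 2, 3, 5)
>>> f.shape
(19, 2, 5, 3)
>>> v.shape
(13, 19)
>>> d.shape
(13, 13)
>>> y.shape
(17, 37)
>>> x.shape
(13, 5)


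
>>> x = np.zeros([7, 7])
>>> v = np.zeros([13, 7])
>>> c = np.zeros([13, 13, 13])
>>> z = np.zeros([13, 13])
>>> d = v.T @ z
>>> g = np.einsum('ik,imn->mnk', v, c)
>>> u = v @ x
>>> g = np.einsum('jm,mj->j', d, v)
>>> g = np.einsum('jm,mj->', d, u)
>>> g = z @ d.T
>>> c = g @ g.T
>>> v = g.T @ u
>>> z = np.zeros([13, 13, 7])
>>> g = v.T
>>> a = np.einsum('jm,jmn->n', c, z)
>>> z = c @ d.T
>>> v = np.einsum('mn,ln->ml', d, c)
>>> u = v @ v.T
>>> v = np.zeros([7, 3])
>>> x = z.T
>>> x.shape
(7, 13)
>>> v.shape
(7, 3)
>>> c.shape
(13, 13)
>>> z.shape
(13, 7)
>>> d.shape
(7, 13)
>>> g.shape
(7, 7)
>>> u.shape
(7, 7)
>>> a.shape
(7,)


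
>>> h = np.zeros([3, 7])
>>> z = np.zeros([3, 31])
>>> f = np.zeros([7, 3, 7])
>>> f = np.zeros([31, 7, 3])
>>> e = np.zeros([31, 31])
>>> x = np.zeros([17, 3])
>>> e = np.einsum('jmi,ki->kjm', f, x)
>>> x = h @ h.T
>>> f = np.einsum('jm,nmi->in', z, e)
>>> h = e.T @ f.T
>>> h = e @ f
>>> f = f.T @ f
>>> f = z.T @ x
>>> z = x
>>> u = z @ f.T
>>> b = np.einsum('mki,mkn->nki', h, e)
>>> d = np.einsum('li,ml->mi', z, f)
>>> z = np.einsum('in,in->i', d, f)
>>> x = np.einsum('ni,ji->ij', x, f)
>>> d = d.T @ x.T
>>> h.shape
(17, 31, 17)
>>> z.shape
(31,)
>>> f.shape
(31, 3)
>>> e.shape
(17, 31, 7)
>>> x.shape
(3, 31)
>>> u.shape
(3, 31)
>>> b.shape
(7, 31, 17)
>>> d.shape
(3, 3)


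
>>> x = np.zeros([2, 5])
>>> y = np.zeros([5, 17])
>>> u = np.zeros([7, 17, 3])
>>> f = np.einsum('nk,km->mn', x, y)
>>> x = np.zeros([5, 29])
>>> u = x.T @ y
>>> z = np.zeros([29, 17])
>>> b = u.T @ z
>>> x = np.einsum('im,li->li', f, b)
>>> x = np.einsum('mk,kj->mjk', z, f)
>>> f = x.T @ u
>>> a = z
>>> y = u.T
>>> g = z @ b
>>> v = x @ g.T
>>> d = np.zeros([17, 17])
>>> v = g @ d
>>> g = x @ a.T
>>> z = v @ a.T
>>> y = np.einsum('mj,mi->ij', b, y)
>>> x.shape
(29, 2, 17)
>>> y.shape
(29, 17)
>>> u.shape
(29, 17)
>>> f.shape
(17, 2, 17)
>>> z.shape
(29, 29)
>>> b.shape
(17, 17)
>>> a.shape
(29, 17)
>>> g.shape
(29, 2, 29)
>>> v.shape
(29, 17)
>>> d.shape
(17, 17)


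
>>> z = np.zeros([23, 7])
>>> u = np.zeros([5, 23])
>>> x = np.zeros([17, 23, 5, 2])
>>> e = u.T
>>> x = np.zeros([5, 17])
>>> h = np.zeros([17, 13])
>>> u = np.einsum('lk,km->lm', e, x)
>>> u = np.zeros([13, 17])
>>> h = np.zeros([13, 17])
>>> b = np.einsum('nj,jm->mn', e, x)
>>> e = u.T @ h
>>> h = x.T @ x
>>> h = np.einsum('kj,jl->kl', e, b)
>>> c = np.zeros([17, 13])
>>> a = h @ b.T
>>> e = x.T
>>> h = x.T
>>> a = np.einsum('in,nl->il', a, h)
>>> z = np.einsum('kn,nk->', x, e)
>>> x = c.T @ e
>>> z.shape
()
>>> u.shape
(13, 17)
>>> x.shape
(13, 5)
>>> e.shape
(17, 5)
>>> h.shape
(17, 5)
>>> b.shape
(17, 23)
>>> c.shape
(17, 13)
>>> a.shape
(17, 5)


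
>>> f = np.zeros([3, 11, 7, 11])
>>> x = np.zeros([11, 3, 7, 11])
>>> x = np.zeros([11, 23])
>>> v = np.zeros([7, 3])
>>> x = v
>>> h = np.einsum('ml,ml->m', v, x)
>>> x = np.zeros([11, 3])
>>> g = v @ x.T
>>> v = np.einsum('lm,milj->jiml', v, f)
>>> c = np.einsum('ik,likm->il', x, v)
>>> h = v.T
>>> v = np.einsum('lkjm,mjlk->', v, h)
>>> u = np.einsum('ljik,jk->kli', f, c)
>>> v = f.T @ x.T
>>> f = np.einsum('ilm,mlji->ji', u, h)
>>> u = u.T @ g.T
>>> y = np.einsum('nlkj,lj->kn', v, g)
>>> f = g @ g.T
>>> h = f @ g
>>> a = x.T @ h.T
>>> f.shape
(7, 7)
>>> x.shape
(11, 3)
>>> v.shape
(11, 7, 11, 11)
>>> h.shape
(7, 11)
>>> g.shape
(7, 11)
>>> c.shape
(11, 11)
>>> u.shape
(7, 3, 7)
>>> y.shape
(11, 11)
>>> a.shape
(3, 7)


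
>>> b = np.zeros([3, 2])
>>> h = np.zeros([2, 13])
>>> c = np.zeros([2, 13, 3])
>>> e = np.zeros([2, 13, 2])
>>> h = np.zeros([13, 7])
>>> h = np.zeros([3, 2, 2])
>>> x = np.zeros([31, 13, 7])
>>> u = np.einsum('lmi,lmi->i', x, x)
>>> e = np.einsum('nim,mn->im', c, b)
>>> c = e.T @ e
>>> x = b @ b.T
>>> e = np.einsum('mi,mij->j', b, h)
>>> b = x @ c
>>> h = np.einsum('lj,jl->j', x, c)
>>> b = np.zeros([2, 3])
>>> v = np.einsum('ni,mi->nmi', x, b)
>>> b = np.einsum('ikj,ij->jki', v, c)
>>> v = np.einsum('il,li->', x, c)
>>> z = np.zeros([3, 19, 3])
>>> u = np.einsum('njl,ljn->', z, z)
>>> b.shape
(3, 2, 3)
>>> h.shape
(3,)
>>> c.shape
(3, 3)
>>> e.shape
(2,)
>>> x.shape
(3, 3)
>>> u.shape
()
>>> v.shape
()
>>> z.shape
(3, 19, 3)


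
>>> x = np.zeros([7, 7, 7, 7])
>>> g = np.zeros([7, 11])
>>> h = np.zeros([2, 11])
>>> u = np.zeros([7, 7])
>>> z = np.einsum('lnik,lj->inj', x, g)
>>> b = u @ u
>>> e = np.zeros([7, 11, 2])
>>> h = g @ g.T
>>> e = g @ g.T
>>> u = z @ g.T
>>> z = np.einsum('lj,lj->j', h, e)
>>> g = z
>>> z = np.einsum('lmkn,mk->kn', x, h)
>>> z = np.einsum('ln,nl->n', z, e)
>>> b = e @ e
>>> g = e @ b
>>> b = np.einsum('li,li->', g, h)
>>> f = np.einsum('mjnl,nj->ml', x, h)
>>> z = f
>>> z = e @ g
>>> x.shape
(7, 7, 7, 7)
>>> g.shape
(7, 7)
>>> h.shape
(7, 7)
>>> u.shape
(7, 7, 7)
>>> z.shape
(7, 7)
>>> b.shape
()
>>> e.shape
(7, 7)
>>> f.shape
(7, 7)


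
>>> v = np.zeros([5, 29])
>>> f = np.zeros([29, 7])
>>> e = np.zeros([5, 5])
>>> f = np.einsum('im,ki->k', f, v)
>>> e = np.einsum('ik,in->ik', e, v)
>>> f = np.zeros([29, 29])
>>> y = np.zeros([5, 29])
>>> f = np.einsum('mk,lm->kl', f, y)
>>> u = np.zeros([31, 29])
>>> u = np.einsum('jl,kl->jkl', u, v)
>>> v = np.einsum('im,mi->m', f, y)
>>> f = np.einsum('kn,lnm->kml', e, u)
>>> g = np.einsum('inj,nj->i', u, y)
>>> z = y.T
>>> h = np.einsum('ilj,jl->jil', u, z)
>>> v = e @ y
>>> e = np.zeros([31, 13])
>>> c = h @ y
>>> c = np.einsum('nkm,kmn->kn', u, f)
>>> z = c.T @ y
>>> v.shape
(5, 29)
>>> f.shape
(5, 29, 31)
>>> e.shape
(31, 13)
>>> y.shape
(5, 29)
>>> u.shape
(31, 5, 29)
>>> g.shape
(31,)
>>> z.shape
(31, 29)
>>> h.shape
(29, 31, 5)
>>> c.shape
(5, 31)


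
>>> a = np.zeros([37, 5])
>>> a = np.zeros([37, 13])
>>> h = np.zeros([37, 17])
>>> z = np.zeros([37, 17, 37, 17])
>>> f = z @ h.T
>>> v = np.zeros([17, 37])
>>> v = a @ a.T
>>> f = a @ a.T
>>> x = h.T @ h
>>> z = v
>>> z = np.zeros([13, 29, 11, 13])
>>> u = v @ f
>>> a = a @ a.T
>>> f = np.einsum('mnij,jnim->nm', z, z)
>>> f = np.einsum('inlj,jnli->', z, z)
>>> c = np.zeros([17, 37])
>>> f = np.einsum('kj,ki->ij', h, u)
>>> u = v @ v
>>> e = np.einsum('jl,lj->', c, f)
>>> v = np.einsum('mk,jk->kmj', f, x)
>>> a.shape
(37, 37)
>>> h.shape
(37, 17)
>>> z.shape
(13, 29, 11, 13)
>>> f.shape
(37, 17)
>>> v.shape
(17, 37, 17)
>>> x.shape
(17, 17)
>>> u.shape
(37, 37)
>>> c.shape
(17, 37)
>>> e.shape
()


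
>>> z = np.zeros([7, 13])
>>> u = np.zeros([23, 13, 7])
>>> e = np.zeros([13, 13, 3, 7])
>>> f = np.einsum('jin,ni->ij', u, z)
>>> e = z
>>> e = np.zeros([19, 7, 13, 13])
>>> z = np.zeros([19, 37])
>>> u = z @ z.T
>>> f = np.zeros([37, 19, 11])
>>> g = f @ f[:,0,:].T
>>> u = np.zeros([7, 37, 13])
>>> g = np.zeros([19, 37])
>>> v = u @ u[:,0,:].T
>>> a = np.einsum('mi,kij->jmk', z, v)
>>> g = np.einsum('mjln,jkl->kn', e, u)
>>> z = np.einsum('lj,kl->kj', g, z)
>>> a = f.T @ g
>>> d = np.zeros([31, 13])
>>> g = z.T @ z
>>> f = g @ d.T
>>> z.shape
(19, 13)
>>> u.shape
(7, 37, 13)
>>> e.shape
(19, 7, 13, 13)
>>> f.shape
(13, 31)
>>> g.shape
(13, 13)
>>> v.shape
(7, 37, 7)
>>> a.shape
(11, 19, 13)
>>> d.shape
(31, 13)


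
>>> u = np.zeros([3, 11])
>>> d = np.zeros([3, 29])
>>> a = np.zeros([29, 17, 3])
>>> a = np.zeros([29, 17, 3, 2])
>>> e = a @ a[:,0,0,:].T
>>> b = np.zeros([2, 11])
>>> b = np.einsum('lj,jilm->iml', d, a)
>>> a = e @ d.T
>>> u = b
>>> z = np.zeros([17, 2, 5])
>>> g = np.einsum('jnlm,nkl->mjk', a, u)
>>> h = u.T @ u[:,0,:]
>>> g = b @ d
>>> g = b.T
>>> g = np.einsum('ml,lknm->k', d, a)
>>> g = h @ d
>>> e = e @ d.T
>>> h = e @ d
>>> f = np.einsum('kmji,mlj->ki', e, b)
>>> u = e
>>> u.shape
(29, 17, 3, 3)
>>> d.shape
(3, 29)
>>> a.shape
(29, 17, 3, 3)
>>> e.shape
(29, 17, 3, 3)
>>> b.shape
(17, 2, 3)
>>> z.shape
(17, 2, 5)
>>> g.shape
(3, 2, 29)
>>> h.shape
(29, 17, 3, 29)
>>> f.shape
(29, 3)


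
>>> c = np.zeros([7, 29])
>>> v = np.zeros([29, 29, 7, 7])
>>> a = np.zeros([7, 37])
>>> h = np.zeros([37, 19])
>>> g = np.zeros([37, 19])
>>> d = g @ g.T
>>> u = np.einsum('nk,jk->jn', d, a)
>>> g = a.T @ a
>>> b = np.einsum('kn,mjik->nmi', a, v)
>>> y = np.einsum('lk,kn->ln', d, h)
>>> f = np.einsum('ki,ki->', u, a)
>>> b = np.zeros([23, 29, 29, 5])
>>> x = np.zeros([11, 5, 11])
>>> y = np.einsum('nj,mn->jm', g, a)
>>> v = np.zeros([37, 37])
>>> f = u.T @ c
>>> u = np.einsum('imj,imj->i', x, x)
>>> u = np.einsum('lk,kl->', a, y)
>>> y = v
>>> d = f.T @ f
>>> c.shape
(7, 29)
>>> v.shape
(37, 37)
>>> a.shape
(7, 37)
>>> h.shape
(37, 19)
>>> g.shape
(37, 37)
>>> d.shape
(29, 29)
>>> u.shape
()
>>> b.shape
(23, 29, 29, 5)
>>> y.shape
(37, 37)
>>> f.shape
(37, 29)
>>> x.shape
(11, 5, 11)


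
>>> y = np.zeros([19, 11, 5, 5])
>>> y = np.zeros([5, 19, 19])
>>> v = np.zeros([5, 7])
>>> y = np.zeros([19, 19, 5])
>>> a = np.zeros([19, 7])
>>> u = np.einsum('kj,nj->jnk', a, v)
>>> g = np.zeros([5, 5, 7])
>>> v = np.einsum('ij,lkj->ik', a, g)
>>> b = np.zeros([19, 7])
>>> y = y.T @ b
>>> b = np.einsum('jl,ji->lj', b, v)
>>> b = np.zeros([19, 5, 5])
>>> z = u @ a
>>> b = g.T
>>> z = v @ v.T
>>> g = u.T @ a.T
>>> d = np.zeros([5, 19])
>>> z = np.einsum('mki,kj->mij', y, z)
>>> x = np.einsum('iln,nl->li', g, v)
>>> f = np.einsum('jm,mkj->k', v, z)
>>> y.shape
(5, 19, 7)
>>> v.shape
(19, 5)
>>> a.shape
(19, 7)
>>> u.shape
(7, 5, 19)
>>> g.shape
(19, 5, 19)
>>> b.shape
(7, 5, 5)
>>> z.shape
(5, 7, 19)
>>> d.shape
(5, 19)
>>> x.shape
(5, 19)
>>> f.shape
(7,)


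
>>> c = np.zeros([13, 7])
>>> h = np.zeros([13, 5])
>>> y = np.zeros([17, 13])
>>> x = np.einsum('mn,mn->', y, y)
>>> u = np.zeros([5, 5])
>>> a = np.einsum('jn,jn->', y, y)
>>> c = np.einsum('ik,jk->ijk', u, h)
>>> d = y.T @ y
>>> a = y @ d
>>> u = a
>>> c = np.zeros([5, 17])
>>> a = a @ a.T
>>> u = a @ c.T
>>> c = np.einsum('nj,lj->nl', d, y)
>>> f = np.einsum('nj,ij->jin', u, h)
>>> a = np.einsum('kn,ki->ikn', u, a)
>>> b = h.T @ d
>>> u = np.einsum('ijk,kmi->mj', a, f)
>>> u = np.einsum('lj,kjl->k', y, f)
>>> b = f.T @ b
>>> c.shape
(13, 17)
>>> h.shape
(13, 5)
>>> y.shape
(17, 13)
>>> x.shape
()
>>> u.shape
(5,)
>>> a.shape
(17, 17, 5)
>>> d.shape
(13, 13)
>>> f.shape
(5, 13, 17)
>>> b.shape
(17, 13, 13)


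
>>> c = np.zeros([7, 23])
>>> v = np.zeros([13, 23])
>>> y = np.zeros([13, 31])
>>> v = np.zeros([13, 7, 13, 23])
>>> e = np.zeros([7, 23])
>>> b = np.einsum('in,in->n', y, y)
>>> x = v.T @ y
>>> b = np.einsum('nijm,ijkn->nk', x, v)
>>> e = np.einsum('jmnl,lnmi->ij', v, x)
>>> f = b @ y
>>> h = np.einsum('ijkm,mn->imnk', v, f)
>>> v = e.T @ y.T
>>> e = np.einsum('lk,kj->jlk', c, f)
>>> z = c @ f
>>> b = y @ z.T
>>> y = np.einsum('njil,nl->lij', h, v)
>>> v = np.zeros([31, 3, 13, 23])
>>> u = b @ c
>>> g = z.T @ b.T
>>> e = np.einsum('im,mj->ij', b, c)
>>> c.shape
(7, 23)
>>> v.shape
(31, 3, 13, 23)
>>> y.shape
(13, 31, 23)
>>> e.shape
(13, 23)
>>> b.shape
(13, 7)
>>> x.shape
(23, 13, 7, 31)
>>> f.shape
(23, 31)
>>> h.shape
(13, 23, 31, 13)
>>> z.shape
(7, 31)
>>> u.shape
(13, 23)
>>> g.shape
(31, 13)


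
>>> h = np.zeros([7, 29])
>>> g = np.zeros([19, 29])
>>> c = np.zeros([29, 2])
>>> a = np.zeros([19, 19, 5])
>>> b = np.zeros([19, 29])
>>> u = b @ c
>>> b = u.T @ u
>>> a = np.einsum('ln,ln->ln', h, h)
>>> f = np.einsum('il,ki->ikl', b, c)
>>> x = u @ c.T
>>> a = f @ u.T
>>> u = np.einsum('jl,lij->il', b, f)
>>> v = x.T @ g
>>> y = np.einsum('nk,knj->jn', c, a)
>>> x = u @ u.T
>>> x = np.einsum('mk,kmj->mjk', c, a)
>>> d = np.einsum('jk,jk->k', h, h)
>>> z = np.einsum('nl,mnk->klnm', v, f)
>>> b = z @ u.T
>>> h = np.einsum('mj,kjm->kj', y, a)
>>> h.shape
(2, 29)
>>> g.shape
(19, 29)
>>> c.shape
(29, 2)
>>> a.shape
(2, 29, 19)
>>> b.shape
(2, 29, 29, 29)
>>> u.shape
(29, 2)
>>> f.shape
(2, 29, 2)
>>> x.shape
(29, 19, 2)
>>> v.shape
(29, 29)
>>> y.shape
(19, 29)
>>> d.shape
(29,)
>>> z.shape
(2, 29, 29, 2)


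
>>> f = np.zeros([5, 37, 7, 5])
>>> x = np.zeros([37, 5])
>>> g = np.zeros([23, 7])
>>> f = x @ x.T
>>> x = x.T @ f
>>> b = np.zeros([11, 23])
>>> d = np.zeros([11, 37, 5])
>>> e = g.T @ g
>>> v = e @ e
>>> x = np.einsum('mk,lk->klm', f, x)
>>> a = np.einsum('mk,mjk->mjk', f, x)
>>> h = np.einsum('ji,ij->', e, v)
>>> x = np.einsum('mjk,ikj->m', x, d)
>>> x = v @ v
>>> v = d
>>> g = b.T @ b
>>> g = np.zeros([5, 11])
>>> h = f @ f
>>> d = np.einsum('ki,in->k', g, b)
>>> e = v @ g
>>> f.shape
(37, 37)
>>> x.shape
(7, 7)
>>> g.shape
(5, 11)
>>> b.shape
(11, 23)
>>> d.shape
(5,)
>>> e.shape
(11, 37, 11)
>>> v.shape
(11, 37, 5)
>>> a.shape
(37, 5, 37)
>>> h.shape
(37, 37)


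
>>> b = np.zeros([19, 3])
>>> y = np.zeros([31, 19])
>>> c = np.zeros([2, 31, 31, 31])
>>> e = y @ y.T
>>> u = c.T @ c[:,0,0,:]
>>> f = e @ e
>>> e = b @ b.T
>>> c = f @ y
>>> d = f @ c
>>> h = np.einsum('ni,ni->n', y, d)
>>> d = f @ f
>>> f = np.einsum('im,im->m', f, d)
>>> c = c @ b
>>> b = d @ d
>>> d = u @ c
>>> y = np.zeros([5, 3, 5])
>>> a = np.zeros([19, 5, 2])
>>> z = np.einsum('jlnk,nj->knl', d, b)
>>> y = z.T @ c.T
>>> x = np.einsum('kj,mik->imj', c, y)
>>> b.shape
(31, 31)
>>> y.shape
(31, 31, 31)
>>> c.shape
(31, 3)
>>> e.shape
(19, 19)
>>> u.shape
(31, 31, 31, 31)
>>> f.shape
(31,)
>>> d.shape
(31, 31, 31, 3)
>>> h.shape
(31,)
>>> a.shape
(19, 5, 2)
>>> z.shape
(3, 31, 31)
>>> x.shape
(31, 31, 3)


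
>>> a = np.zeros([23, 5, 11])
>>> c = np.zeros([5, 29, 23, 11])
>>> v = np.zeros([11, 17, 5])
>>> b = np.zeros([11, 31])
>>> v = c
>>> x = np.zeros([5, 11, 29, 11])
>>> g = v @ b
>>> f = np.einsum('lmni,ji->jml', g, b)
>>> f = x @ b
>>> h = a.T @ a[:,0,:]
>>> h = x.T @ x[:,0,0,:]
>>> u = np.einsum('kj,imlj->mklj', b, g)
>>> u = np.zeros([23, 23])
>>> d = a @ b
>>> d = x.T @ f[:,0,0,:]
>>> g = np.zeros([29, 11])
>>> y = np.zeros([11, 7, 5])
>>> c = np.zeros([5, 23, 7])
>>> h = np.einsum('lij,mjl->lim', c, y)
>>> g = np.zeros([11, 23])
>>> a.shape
(23, 5, 11)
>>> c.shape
(5, 23, 7)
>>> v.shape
(5, 29, 23, 11)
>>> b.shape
(11, 31)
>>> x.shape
(5, 11, 29, 11)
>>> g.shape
(11, 23)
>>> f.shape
(5, 11, 29, 31)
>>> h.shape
(5, 23, 11)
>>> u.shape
(23, 23)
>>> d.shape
(11, 29, 11, 31)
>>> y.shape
(11, 7, 5)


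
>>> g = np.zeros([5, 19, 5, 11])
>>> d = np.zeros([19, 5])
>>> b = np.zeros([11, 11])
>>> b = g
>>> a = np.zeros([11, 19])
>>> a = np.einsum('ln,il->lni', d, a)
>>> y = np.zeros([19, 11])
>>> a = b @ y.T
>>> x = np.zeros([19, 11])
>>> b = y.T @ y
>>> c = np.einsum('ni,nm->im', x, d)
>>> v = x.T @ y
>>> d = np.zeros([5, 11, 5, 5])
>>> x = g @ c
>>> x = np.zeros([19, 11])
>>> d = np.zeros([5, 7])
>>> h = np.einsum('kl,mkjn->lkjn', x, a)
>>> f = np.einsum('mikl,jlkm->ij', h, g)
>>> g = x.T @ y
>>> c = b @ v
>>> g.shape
(11, 11)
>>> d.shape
(5, 7)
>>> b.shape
(11, 11)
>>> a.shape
(5, 19, 5, 19)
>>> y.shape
(19, 11)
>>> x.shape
(19, 11)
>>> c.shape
(11, 11)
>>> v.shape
(11, 11)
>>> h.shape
(11, 19, 5, 19)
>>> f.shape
(19, 5)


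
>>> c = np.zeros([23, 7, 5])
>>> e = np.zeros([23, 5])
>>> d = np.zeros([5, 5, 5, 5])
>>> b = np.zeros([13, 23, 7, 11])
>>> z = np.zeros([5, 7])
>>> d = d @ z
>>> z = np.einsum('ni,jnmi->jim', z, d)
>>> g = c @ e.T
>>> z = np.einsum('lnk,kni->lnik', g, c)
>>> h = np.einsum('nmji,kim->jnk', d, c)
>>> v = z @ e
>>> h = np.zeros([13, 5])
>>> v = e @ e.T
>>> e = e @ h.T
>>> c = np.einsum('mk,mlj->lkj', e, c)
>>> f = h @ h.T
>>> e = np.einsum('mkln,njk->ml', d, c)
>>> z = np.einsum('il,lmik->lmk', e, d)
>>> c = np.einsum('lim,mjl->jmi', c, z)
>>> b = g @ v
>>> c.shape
(5, 5, 13)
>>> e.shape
(5, 5)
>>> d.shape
(5, 5, 5, 7)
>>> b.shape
(23, 7, 23)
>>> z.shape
(5, 5, 7)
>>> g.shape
(23, 7, 23)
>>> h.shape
(13, 5)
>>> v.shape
(23, 23)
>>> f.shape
(13, 13)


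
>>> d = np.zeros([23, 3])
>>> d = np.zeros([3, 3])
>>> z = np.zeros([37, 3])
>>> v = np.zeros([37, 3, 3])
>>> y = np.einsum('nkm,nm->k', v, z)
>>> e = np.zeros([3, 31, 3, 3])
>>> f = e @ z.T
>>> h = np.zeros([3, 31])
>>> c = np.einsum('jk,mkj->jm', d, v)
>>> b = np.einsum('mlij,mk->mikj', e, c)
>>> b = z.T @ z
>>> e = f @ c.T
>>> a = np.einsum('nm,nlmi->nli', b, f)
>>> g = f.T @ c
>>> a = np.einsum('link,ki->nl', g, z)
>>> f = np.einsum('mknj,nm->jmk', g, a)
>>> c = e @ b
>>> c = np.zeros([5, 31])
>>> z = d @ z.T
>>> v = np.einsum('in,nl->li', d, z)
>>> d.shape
(3, 3)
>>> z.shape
(3, 37)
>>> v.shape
(37, 3)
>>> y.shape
(3,)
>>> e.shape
(3, 31, 3, 3)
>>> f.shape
(37, 37, 3)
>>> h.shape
(3, 31)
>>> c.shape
(5, 31)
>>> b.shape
(3, 3)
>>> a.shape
(31, 37)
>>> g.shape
(37, 3, 31, 37)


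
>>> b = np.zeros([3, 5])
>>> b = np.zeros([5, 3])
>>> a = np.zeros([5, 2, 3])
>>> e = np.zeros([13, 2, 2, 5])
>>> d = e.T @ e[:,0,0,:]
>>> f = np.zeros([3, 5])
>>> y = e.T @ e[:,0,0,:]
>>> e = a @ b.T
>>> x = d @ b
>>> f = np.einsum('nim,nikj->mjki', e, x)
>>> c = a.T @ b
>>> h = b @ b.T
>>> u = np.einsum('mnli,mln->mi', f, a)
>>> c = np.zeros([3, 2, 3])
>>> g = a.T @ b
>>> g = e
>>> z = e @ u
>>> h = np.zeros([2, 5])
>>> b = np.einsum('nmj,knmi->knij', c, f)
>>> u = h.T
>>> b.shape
(5, 3, 2, 3)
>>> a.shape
(5, 2, 3)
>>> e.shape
(5, 2, 5)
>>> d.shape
(5, 2, 2, 5)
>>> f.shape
(5, 3, 2, 2)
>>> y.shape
(5, 2, 2, 5)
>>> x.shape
(5, 2, 2, 3)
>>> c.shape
(3, 2, 3)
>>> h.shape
(2, 5)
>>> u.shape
(5, 2)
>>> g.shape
(5, 2, 5)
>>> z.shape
(5, 2, 2)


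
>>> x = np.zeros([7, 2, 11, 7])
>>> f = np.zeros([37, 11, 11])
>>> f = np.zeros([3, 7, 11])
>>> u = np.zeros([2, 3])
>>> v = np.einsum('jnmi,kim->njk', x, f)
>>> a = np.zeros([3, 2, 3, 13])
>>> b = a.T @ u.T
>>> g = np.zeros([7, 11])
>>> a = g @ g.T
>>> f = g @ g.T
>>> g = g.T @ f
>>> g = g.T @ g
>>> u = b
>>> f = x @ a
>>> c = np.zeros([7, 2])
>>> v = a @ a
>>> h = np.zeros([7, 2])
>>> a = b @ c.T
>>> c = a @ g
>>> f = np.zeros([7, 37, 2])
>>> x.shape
(7, 2, 11, 7)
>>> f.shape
(7, 37, 2)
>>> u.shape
(13, 3, 2, 2)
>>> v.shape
(7, 7)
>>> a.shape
(13, 3, 2, 7)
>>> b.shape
(13, 3, 2, 2)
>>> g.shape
(7, 7)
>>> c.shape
(13, 3, 2, 7)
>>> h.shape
(7, 2)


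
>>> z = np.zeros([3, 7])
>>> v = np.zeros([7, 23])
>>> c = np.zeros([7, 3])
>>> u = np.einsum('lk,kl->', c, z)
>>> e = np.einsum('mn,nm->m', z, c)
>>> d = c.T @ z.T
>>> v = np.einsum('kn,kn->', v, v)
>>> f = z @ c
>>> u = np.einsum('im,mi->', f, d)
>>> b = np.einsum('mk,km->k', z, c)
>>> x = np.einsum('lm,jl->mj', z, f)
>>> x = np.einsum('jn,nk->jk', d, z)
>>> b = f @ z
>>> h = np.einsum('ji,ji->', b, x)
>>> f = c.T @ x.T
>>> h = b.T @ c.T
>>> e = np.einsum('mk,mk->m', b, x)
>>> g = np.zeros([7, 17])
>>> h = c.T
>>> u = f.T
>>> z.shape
(3, 7)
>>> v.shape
()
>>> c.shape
(7, 3)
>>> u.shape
(3, 3)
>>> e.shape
(3,)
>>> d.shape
(3, 3)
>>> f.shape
(3, 3)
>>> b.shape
(3, 7)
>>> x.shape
(3, 7)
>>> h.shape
(3, 7)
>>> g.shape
(7, 17)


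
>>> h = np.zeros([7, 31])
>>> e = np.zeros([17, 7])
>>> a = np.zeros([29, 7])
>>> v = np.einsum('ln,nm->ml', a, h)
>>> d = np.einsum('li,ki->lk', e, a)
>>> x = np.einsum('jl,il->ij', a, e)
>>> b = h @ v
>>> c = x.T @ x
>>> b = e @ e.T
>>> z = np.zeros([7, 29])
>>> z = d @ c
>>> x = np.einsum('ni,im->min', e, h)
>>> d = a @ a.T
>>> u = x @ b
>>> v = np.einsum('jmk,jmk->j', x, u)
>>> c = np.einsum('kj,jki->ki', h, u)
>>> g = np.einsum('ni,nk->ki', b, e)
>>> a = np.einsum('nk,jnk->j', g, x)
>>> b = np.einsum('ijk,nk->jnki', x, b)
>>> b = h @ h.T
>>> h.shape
(7, 31)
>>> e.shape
(17, 7)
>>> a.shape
(31,)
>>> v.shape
(31,)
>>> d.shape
(29, 29)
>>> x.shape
(31, 7, 17)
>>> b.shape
(7, 7)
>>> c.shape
(7, 17)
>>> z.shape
(17, 29)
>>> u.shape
(31, 7, 17)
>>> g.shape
(7, 17)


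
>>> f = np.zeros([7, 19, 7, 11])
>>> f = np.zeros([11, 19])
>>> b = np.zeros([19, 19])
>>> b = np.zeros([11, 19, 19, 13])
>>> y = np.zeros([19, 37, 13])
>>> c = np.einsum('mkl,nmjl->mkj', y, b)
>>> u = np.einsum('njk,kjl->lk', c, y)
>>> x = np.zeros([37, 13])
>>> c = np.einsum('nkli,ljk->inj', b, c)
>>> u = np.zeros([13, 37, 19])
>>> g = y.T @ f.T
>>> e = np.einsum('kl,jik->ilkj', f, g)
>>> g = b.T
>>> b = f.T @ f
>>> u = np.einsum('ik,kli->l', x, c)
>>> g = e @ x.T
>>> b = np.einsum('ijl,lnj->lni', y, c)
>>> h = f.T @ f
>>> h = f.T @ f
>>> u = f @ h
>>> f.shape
(11, 19)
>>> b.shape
(13, 11, 19)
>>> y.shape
(19, 37, 13)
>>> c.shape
(13, 11, 37)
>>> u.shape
(11, 19)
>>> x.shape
(37, 13)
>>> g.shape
(37, 19, 11, 37)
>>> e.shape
(37, 19, 11, 13)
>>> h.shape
(19, 19)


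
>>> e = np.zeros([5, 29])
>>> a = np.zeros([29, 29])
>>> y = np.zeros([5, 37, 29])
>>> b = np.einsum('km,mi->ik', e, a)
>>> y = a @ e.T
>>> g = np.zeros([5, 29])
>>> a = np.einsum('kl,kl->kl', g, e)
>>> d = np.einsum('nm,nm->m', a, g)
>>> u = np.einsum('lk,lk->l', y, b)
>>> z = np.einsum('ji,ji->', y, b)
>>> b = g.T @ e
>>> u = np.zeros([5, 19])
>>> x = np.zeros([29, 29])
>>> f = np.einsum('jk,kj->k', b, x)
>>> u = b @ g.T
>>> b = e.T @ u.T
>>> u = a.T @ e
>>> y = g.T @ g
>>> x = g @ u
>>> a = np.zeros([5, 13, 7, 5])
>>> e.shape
(5, 29)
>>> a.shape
(5, 13, 7, 5)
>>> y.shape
(29, 29)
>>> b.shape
(29, 29)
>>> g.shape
(5, 29)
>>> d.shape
(29,)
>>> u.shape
(29, 29)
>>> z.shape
()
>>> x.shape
(5, 29)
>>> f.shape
(29,)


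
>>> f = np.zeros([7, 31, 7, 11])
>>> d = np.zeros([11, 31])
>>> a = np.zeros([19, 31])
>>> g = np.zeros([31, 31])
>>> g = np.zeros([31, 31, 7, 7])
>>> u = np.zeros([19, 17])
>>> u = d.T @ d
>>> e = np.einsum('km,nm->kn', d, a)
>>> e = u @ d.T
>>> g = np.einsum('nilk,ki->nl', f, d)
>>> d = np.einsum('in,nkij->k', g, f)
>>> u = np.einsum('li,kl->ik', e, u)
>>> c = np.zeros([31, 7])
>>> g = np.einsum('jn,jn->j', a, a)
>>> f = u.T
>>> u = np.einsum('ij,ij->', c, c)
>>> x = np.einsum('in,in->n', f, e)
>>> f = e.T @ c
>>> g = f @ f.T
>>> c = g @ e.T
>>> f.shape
(11, 7)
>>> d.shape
(31,)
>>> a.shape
(19, 31)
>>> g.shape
(11, 11)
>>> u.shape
()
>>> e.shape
(31, 11)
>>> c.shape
(11, 31)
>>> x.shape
(11,)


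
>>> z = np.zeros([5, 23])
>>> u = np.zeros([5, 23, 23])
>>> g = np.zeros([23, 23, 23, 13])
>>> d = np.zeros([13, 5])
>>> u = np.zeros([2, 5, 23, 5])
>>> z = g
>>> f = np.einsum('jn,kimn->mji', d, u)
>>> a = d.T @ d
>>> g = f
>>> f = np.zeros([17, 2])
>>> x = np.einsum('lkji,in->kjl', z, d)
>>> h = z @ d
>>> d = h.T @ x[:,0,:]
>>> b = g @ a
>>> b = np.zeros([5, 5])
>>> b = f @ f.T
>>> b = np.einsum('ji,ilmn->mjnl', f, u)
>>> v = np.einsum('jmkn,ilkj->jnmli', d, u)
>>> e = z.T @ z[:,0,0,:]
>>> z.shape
(23, 23, 23, 13)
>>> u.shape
(2, 5, 23, 5)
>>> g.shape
(23, 13, 5)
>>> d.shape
(5, 23, 23, 23)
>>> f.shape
(17, 2)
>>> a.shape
(5, 5)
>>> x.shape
(23, 23, 23)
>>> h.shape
(23, 23, 23, 5)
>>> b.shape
(23, 17, 5, 5)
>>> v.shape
(5, 23, 23, 5, 2)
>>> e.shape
(13, 23, 23, 13)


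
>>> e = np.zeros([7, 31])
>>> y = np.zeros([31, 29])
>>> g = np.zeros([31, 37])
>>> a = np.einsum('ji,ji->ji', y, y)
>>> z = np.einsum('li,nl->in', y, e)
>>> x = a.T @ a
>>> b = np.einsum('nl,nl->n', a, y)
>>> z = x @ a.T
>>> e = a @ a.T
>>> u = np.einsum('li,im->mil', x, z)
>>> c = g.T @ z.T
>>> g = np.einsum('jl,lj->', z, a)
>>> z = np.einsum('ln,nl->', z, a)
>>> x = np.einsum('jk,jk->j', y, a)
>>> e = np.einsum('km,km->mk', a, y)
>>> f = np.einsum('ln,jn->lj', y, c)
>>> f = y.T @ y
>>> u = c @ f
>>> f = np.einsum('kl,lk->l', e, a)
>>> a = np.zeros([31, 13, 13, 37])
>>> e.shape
(29, 31)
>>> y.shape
(31, 29)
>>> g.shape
()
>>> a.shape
(31, 13, 13, 37)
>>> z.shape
()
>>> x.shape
(31,)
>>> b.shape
(31,)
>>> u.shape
(37, 29)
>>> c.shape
(37, 29)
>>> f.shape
(31,)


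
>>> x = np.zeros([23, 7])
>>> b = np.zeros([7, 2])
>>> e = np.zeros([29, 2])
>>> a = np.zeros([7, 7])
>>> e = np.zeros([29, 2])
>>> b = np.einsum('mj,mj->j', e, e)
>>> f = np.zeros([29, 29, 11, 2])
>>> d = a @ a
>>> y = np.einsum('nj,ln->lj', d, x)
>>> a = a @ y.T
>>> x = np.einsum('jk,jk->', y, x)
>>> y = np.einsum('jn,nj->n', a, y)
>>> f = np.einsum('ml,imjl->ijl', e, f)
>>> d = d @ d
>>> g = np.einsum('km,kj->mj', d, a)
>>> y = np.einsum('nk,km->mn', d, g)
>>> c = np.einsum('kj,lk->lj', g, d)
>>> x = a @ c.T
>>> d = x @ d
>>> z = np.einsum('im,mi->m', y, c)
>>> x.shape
(7, 7)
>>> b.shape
(2,)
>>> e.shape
(29, 2)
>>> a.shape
(7, 23)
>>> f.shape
(29, 11, 2)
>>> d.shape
(7, 7)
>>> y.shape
(23, 7)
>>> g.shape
(7, 23)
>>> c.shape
(7, 23)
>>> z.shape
(7,)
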